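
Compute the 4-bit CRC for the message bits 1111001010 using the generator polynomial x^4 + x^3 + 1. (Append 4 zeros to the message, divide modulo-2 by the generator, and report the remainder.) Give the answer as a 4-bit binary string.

1110

Append 4 zeros: 11110010100000. Divide by 11001 (XOR where the leading bit is 1):
  pos 0: 11110 XOR 11001 = 00111
  pos 2: 11101 XOR 11001 = 00100
  pos 4: 10001 XOR 11001 = 01000
  pos 5: 10000 XOR 11001 = 01001
  pos 6: 10010 XOR 11001 = 01011
  pos 7: 10110 XOR 11001 = 01111
  pos 8: 11110 XOR 11001 = 00111
Remainder (last 4 bits) = 1110. This is the CRC / FCS.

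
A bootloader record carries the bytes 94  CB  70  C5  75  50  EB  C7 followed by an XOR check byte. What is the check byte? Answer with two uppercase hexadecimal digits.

XOR the bytes together:
  start with 0x94
  0x94 ⊕ 0xCB = 0x5F
  0x5F ⊕ 0x70 = 0x2F
  0x2F ⊕ 0xC5 = 0xEA
  0xEA ⊕ 0x75 = 0x9F
  0x9F ⊕ 0x50 = 0xCF
  0xCF ⊕ 0xEB = 0x24
  0x24 ⊕ 0xC7 = 0xE3

E3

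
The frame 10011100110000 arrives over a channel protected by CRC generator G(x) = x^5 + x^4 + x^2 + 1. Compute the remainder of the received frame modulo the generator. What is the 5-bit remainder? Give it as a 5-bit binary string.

Modulo-2 division of 10011100110000 by 110101:
  pos 0: 100111 XOR 110101 = 010010
  pos 1: 100100 XOR 110101 = 010001
  pos 2: 100010 XOR 110101 = 010111
  pos 3: 101111 XOR 110101 = 011010
  pos 4: 110101 XOR 110101 = 000000
Remainder = 00000 (zero — the frame passes the CRC check).

00000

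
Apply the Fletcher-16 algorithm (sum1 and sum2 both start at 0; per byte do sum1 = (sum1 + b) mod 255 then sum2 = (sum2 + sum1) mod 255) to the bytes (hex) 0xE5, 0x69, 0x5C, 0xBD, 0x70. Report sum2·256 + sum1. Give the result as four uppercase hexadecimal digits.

24D9

Running sums (mod 255):
  after byte 0 (0xE5): sum1=229, sum2=229
  after byte 1 (0x69): sum1=79, sum2=53
  after byte 2 (0x5C): sum1=171, sum2=224
  after byte 3 (0xBD): sum1=105, sum2=74
  after byte 4 (0x70): sum1=217, sum2=36
Checksum = sum2·256 + sum1 = 36·256 + 217 = 9433 = 0x24D9.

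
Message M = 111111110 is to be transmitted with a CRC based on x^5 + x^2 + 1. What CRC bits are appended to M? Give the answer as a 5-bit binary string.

01101

Append 5 zeros: 11111111000000. Divide by 100101 (XOR where the leading bit is 1):
  pos 0: 111111 XOR 100101 = 011010
  pos 1: 110101 XOR 100101 = 010000
  pos 2: 100001 XOR 100101 = 000100
  pos 5: 100000 XOR 100101 = 000101
  pos 8: 101000 XOR 100101 = 001101
Remainder (last 5 bits) = 01101. This is the CRC / FCS.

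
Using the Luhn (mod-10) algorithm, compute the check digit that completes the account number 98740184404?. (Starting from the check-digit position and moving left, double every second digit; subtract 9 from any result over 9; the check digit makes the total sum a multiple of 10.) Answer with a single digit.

Partial digits right→left: 4 0 4 4 8 1 0 4 7 8 9
Double every second digit counting from the check-digit position (so the 1st, 3rd, 5th, ... of the partial from the right).
  doubled (with −9 where >9): 8 8 7 0 5 9 → sum 37
  kept as-is: 0 4 1 4 8 → sum 17
Total = 37 + 17 = 54.
Check digit = (10 − (54 mod 10)) mod 10 = 6.

6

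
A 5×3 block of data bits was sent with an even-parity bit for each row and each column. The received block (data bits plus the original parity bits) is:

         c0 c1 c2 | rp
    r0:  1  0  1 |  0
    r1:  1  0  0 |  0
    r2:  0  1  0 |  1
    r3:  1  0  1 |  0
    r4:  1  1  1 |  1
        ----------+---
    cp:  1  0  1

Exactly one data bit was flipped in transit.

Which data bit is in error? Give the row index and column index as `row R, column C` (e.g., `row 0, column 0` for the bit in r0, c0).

row 1, column 0

Recompute each row's even parity and compare to rp:
  r0: data parity 0, sent rp 0 → ok
  r1: data parity 1, sent rp 0 → mismatch
  r2: data parity 1, sent rp 1 → ok
  r3: data parity 0, sent rp 0 → ok
  r4: data parity 1, sent rp 1 → ok
Recompute each column's even parity and compare to cp:
  c0: data parity 0, sent cp 1 → mismatch
  c1: data parity 0, sent cp 0 → ok
  c2: data parity 1, sent cp 1 → ok
Exactly one row (r1) and one column (c0) fail → the flipped bit is at their intersection.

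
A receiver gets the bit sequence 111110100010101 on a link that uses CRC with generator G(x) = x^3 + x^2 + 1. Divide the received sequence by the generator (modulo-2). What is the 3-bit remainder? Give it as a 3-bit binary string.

Modulo-2 division of 111110100010101 by 1101:
  pos 0: 1111 XOR 1101 = 0010
  pos 2: 1010 XOR 1101 = 0111
  pos 3: 1111 XOR 1101 = 0010
  pos 5: 1000 XOR 1101 = 0101
  pos 6: 1010 XOR 1101 = 0111
  pos 7: 1111 XOR 1101 = 0010
  pos 9: 1001 XOR 1101 = 0100
  pos 10: 1000 XOR 1101 = 0101
  pos 11: 1011 XOR 1101 = 0110
Remainder = 110 (nonzero — an error is detected).

110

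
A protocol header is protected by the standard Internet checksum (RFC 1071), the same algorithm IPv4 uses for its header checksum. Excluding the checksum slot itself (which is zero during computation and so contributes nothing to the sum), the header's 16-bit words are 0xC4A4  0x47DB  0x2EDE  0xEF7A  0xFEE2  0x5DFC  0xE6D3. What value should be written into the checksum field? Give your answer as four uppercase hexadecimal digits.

One's-complement addition (fold any carry out of bit 15 back into bit 0):
  0xC4A4 + 0x47DB = 0x10C7F → wrap carry → 0x0C80
  0x0C80 + 0x2EDE = 0x03B5E
  0x3B5E + 0xEF7A = 0x12AD8 → wrap carry → 0x2AD9
  0x2AD9 + 0xFEE2 = 0x129BB → wrap carry → 0x29BC
  0x29BC + 0x5DFC = 0x087B8
  0x87B8 + 0xE6D3 = 0x16E8B → wrap carry → 0x6E8C
One's-complement sum = 0x6E8C.
Checksum = ~0x6E8C & 0xFFFF = 0x9173.

9173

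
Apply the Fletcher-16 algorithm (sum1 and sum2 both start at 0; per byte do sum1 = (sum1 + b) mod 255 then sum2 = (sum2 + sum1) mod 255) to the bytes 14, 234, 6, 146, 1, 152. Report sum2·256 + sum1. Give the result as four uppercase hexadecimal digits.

Running sums (mod 255):
  after byte 0 (14): sum1=14, sum2=14
  after byte 1 (234): sum1=248, sum2=7
  after byte 2 (6): sum1=254, sum2=6
  after byte 3 (146): sum1=145, sum2=151
  after byte 4 (1): sum1=146, sum2=42
  after byte 5 (152): sum1=43, sum2=85
Checksum = sum2·256 + sum1 = 85·256 + 43 = 21803 = 0x552B.

552B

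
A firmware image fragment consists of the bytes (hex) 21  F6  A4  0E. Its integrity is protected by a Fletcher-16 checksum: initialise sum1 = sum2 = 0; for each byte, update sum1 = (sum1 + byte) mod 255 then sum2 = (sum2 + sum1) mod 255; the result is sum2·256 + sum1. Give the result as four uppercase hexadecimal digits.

Running sums (mod 255):
  after byte 0 (21): sum1=33, sum2=33
  after byte 1 (F6): sum1=24, sum2=57
  after byte 2 (A4): sum1=188, sum2=245
  after byte 3 (0E): sum1=202, sum2=192
Checksum = sum2·256 + sum1 = 192·256 + 202 = 49354 = 0xC0CA.

C0CA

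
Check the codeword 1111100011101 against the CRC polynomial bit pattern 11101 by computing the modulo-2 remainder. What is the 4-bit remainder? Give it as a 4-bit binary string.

0100

Modulo-2 division of 1111100011101 by 11101:
  pos 0: 11111 XOR 11101 = 00010
  pos 3: 10000 XOR 11101 = 01101
  pos 4: 11011 XOR 11101 = 00110
  pos 6: 11011 XOR 11101 = 00110
  pos 8: 11001 XOR 11101 = 00100
Remainder = 0100 (nonzero — an error is detected).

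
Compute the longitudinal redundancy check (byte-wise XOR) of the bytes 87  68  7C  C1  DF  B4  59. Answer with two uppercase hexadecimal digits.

XOR the bytes together:
  start with 0x87
  0x87 ⊕ 0x68 = 0xEF
  0xEF ⊕ 0x7C = 0x93
  0x93 ⊕ 0xC1 = 0x52
  0x52 ⊕ 0xDF = 0x8D
  0x8D ⊕ 0xB4 = 0x39
  0x39 ⊕ 0x59 = 0x60

60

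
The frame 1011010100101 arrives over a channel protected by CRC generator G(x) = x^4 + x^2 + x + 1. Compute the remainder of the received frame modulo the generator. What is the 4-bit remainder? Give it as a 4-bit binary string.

Modulo-2 division of 1011010100101 by 10111:
  pos 0: 10110 XOR 10111 = 00001
  pos 4: 11010 XOR 10111 = 01101
  pos 5: 11010 XOR 10111 = 01101
  pos 6: 11011 XOR 10111 = 01100
  pos 7: 11000 XOR 10111 = 01111
  pos 8: 11111 XOR 10111 = 01000
Remainder = 1000 (nonzero — an error is detected).

1000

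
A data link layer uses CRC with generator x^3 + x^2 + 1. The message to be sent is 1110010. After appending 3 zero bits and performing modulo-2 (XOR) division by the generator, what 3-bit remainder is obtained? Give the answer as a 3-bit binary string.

Append 3 zeros: 1110010000. Divide by 1101 (XOR where the leading bit is 1):
  pos 0: 1110 XOR 1101 = 0011
  pos 2: 1101 XOR 1101 = 0000
Remainder (last 3 bits) = 000. This is the CRC / FCS.

000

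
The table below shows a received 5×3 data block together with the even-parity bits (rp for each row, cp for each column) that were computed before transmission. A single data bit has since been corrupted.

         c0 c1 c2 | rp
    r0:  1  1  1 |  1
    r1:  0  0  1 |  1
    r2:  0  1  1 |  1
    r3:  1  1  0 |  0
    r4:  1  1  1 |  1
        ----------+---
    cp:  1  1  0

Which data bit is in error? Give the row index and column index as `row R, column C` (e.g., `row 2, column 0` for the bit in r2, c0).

row 2, column 1

Recompute each row's even parity and compare to rp:
  r0: data parity 1, sent rp 1 → ok
  r1: data parity 1, sent rp 1 → ok
  r2: data parity 0, sent rp 1 → mismatch
  r3: data parity 0, sent rp 0 → ok
  r4: data parity 1, sent rp 1 → ok
Recompute each column's even parity and compare to cp:
  c0: data parity 1, sent cp 1 → ok
  c1: data parity 0, sent cp 1 → mismatch
  c2: data parity 0, sent cp 0 → ok
Exactly one row (r2) and one column (c1) fail → the flipped bit is at their intersection.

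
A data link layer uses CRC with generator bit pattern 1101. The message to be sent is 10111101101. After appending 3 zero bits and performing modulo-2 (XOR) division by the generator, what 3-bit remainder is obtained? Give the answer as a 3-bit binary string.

Append 3 zeros: 10111101101000. Divide by 1101 (XOR where the leading bit is 1):
  pos 0: 1011 XOR 1101 = 0110
  pos 1: 1101 XOR 1101 = 0000
  pos 5: 1011 XOR 1101 = 0110
  pos 6: 1100 XOR 1101 = 0001
  pos 9: 1100 XOR 1101 = 0001
Remainder (last 3 bits) = 010. This is the CRC / FCS.

010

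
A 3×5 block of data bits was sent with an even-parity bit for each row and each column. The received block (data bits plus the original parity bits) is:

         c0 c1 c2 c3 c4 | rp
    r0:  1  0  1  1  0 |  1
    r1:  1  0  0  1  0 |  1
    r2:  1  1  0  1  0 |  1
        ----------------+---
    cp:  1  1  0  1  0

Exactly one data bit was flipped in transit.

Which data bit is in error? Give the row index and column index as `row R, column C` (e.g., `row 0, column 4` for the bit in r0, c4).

row 1, column 2

Recompute each row's even parity and compare to rp:
  r0: data parity 1, sent rp 1 → ok
  r1: data parity 0, sent rp 1 → mismatch
  r2: data parity 1, sent rp 1 → ok
Recompute each column's even parity and compare to cp:
  c0: data parity 1, sent cp 1 → ok
  c1: data parity 1, sent cp 1 → ok
  c2: data parity 1, sent cp 0 → mismatch
  c3: data parity 1, sent cp 1 → ok
  c4: data parity 0, sent cp 0 → ok
Exactly one row (r1) and one column (c2) fail → the flipped bit is at their intersection.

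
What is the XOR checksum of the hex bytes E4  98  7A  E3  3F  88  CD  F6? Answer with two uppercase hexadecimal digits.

XOR the bytes together:
  start with 0xE4
  0xE4 ⊕ 0x98 = 0x7C
  0x7C ⊕ 0x7A = 0x06
  0x06 ⊕ 0xE3 = 0xE5
  0xE5 ⊕ 0x3F = 0xDA
  0xDA ⊕ 0x88 = 0x52
  0x52 ⊕ 0xCD = 0x9F
  0x9F ⊕ 0xF6 = 0x69

69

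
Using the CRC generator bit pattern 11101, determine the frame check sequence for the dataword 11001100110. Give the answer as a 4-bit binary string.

1010

Append 4 zeros: 110011001100000. Divide by 11101 (XOR where the leading bit is 1):
  pos 0: 11001 XOR 11101 = 00100
  pos 2: 10010 XOR 11101 = 01111
  pos 3: 11110 XOR 11101 = 00011
  pos 6: 11110 XOR 11101 = 00011
  pos 9: 11000 XOR 11101 = 00101
Remainder (last 4 bits) = 1010. This is the CRC / FCS.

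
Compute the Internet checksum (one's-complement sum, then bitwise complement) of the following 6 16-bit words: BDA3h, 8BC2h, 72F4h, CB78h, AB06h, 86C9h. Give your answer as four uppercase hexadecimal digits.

One's-complement addition (fold any carry out of bit 15 back into bit 0):
  0xBDA3 + 0x8BC2 = 0x14965 → wrap carry → 0x4966
  0x4966 + 0x72F4 = 0x0BC5A
  0xBC5A + 0xCB78 = 0x187D2 → wrap carry → 0x87D3
  0x87D3 + 0xAB06 = 0x132D9 → wrap carry → 0x32DA
  0x32DA + 0x86C9 = 0x0B9A3
One's-complement sum = 0xB9A3.
Checksum = ~0xB9A3 & 0xFFFF = 0x465C.

465C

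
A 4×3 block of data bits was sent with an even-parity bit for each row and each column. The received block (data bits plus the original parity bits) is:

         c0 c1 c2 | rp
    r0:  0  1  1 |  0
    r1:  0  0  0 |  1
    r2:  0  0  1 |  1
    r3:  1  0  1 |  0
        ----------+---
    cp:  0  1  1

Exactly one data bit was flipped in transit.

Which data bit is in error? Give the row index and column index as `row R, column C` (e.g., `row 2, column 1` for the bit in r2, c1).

row 1, column 0

Recompute each row's even parity and compare to rp:
  r0: data parity 0, sent rp 0 → ok
  r1: data parity 0, sent rp 1 → mismatch
  r2: data parity 1, sent rp 1 → ok
  r3: data parity 0, sent rp 0 → ok
Recompute each column's even parity and compare to cp:
  c0: data parity 1, sent cp 0 → mismatch
  c1: data parity 1, sent cp 1 → ok
  c2: data parity 1, sent cp 1 → ok
Exactly one row (r1) and one column (c0) fail → the flipped bit is at their intersection.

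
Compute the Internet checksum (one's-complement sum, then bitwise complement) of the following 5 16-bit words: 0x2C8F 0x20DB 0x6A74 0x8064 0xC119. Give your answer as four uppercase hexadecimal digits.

06A3

One's-complement addition (fold any carry out of bit 15 back into bit 0):
  0x2C8F + 0x20DB = 0x04D6A
  0x4D6A + 0x6A74 = 0x0B7DE
  0xB7DE + 0x8064 = 0x13842 → wrap carry → 0x3843
  0x3843 + 0xC119 = 0x0F95C
One's-complement sum = 0xF95C.
Checksum = ~0xF95C & 0xFFFF = 0x06A3.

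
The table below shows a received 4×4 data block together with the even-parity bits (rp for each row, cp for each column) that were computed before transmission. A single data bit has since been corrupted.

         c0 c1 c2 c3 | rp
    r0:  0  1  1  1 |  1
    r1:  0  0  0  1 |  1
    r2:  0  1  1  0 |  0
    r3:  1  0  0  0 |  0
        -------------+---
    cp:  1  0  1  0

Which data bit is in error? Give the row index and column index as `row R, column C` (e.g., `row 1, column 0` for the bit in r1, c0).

Recompute each row's even parity and compare to rp:
  r0: data parity 1, sent rp 1 → ok
  r1: data parity 1, sent rp 1 → ok
  r2: data parity 0, sent rp 0 → ok
  r3: data parity 1, sent rp 0 → mismatch
Recompute each column's even parity and compare to cp:
  c0: data parity 1, sent cp 1 → ok
  c1: data parity 0, sent cp 0 → ok
  c2: data parity 0, sent cp 1 → mismatch
  c3: data parity 0, sent cp 0 → ok
Exactly one row (r3) and one column (c2) fail → the flipped bit is at their intersection.

row 3, column 2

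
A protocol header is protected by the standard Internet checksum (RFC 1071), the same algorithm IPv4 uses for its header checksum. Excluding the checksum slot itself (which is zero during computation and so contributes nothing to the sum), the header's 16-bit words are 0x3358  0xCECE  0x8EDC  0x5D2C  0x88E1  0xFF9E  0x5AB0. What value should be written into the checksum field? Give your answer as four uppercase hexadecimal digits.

One's-complement addition (fold any carry out of bit 15 back into bit 0):
  0x3358 + 0xCECE = 0x10226 → wrap carry → 0x0227
  0x0227 + 0x8EDC = 0x09103
  0x9103 + 0x5D2C = 0x0EE2F
  0xEE2F + 0x88E1 = 0x17710 → wrap carry → 0x7711
  0x7711 + 0xFF9E = 0x176AF → wrap carry → 0x76B0
  0x76B0 + 0x5AB0 = 0x0D160
One's-complement sum = 0xD160.
Checksum = ~0xD160 & 0xFFFF = 0x2E9F.

2E9F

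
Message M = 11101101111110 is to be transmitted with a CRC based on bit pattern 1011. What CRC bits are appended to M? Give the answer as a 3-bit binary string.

101

Append 3 zeros: 11101101111110000. Divide by 1011 (XOR where the leading bit is 1):
  pos 0: 1110 XOR 1011 = 0101
  pos 1: 1011 XOR 1011 = 0000
  pos 5: 1011 XOR 1011 = 0000
  pos 9: 1111 XOR 1011 = 0100
  pos 10: 1000 XOR 1011 = 0011
  pos 12: 1100 XOR 1011 = 0111
  pos 13: 1110 XOR 1011 = 0101
Remainder (last 3 bits) = 101. This is the CRC / FCS.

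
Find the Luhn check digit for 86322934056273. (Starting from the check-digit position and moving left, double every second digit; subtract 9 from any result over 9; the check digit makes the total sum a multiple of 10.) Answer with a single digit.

6

Partial digits right→left: 3 7 2 6 5 0 4 3 9 2 2 3 6 8
Double every second digit counting from the check-digit position (so the 1st, 3rd, 5th, ... of the partial from the right).
  doubled (with −9 where >9): 6 4 1 8 9 4 3 → sum 35
  kept as-is: 7 6 0 3 2 3 8 → sum 29
Total = 35 + 29 = 64.
Check digit = (10 − (64 mod 10)) mod 10 = 6.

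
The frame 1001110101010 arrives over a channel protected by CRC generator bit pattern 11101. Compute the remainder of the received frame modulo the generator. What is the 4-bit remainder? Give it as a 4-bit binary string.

Modulo-2 division of 1001110101010 by 11101:
  pos 0: 10011 XOR 11101 = 01110
  pos 1: 11101 XOR 11101 = 00000
  pos 7: 10101 XOR 11101 = 01000
  pos 8: 10000 XOR 11101 = 01101
Remainder = 1101 (nonzero — an error is detected).

1101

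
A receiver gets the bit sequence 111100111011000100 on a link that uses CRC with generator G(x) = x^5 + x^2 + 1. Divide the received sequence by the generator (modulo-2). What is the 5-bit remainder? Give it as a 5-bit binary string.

Modulo-2 division of 111100111011000100 by 100101:
  pos 0: 111100 XOR 100101 = 011001
  pos 1: 110011 XOR 100101 = 010110
  pos 2: 101101 XOR 100101 = 001000
  pos 4: 100010 XOR 100101 = 000111
  pos 7: 111110 XOR 100101 = 011011
  pos 8: 110110 XOR 100101 = 010011
  pos 9: 100110 XOR 100101 = 000011
Remainder = 11100 (nonzero — an error is detected).

11100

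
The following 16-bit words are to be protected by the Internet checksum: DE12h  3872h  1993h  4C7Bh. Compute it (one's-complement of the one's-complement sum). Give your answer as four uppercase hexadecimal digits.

One's-complement addition (fold any carry out of bit 15 back into bit 0):
  0xDE12 + 0x3872 = 0x11684 → wrap carry → 0x1685
  0x1685 + 0x1993 = 0x03018
  0x3018 + 0x4C7B = 0x07C93
One's-complement sum = 0x7C93.
Checksum = ~0x7C93 & 0xFFFF = 0x836C.

836C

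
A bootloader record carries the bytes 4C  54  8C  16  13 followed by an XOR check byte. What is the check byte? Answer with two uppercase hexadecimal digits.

91

XOR the bytes together:
  start with 0x4C
  0x4C ⊕ 0x54 = 0x18
  0x18 ⊕ 0x8C = 0x94
  0x94 ⊕ 0x16 = 0x82
  0x82 ⊕ 0x13 = 0x91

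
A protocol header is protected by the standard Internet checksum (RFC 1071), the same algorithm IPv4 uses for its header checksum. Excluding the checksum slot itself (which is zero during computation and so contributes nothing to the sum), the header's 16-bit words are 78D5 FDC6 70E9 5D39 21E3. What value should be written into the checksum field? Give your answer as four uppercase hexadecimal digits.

995D

One's-complement addition (fold any carry out of bit 15 back into bit 0):
  0x78D5 + 0xFDC6 = 0x1769B → wrap carry → 0x769C
  0x769C + 0x70E9 = 0x0E785
  0xE785 + 0x5D39 = 0x144BE → wrap carry → 0x44BF
  0x44BF + 0x21E3 = 0x066A2
One's-complement sum = 0x66A2.
Checksum = ~0x66A2 & 0xFFFF = 0x995D.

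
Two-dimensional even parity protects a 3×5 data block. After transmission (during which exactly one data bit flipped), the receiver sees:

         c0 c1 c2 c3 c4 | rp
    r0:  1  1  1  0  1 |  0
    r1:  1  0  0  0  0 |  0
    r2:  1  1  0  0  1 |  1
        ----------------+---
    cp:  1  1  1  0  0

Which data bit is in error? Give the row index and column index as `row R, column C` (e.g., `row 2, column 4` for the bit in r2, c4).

row 1, column 1

Recompute each row's even parity and compare to rp:
  r0: data parity 0, sent rp 0 → ok
  r1: data parity 1, sent rp 0 → mismatch
  r2: data parity 1, sent rp 1 → ok
Recompute each column's even parity and compare to cp:
  c0: data parity 1, sent cp 1 → ok
  c1: data parity 0, sent cp 1 → mismatch
  c2: data parity 1, sent cp 1 → ok
  c3: data parity 0, sent cp 0 → ok
  c4: data parity 0, sent cp 0 → ok
Exactly one row (r1) and one column (c1) fail → the flipped bit is at their intersection.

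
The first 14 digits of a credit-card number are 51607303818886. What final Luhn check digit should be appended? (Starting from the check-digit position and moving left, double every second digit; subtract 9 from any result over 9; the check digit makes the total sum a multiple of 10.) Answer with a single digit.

Partial digits right→left: 6 8 8 8 1 8 3 0 3 7 0 6 1 5
Double every second digit counting from the check-digit position (so the 1st, 3rd, 5th, ... of the partial from the right).
  doubled (with −9 where >9): 3 7 2 6 6 0 2 → sum 26
  kept as-is: 8 8 8 0 7 6 5 → sum 42
Total = 26 + 42 = 68.
Check digit = (10 − (68 mod 10)) mod 10 = 2.

2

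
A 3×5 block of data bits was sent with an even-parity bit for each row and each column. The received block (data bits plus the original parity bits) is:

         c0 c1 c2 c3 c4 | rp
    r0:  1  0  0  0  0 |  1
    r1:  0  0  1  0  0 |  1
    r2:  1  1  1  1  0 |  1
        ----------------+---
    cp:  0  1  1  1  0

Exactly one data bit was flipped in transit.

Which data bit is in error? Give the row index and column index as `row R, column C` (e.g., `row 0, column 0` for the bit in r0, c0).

Recompute each row's even parity and compare to rp:
  r0: data parity 1, sent rp 1 → ok
  r1: data parity 1, sent rp 1 → ok
  r2: data parity 0, sent rp 1 → mismatch
Recompute each column's even parity and compare to cp:
  c0: data parity 0, sent cp 0 → ok
  c1: data parity 1, sent cp 1 → ok
  c2: data parity 0, sent cp 1 → mismatch
  c3: data parity 1, sent cp 1 → ok
  c4: data parity 0, sent cp 0 → ok
Exactly one row (r2) and one column (c2) fail → the flipped bit is at their intersection.

row 2, column 2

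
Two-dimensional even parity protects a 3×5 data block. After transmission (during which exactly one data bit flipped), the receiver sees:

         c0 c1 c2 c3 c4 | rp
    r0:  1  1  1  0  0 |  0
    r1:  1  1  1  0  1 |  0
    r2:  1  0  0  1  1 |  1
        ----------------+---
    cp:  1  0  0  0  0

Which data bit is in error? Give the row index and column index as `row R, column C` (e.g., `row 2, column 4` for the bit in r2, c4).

Recompute each row's even parity and compare to rp:
  r0: data parity 1, sent rp 0 → mismatch
  r1: data parity 0, sent rp 0 → ok
  r2: data parity 1, sent rp 1 → ok
Recompute each column's even parity and compare to cp:
  c0: data parity 1, sent cp 1 → ok
  c1: data parity 0, sent cp 0 → ok
  c2: data parity 0, sent cp 0 → ok
  c3: data parity 1, sent cp 0 → mismatch
  c4: data parity 0, sent cp 0 → ok
Exactly one row (r0) and one column (c3) fail → the flipped bit is at their intersection.

row 0, column 3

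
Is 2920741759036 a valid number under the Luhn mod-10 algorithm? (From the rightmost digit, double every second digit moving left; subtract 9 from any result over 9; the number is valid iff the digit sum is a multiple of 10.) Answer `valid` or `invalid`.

From the right, keep odd positions and double even positions (subtract 9 from any doubled value over 9):
  doubled (positions 2,4,...): 6 9 5 8 0 9 → sum 37
  kept (positions 1,3,...): 6 0 5 1 7 2 2 → sum 23
Total = 60.
60 mod 10 = 0, so the number is valid.

valid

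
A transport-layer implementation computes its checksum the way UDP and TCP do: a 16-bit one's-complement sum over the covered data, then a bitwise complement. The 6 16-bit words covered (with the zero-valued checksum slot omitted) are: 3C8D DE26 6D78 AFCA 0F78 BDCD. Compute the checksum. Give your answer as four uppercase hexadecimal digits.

FAC2

One's-complement addition (fold any carry out of bit 15 back into bit 0):
  0x3C8D + 0xDE26 = 0x11AB3 → wrap carry → 0x1AB4
  0x1AB4 + 0x6D78 = 0x0882C
  0x882C + 0xAFCA = 0x137F6 → wrap carry → 0x37F7
  0x37F7 + 0x0F78 = 0x0476F
  0x476F + 0xBDCD = 0x1053C → wrap carry → 0x053D
One's-complement sum = 0x053D.
Checksum = ~0x053D & 0xFFFF = 0xFAC2.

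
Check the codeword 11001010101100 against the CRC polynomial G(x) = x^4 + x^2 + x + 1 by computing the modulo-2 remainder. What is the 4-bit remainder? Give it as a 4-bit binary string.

Modulo-2 division of 11001010101100 by 10111:
  pos 0: 11001 XOR 10111 = 01110
  pos 1: 11100 XOR 10111 = 01011
  pos 2: 10111 XOR 10111 = 00000
  pos 8: 10110 XOR 10111 = 00001
Remainder = 0010 (nonzero — an error is detected).

0010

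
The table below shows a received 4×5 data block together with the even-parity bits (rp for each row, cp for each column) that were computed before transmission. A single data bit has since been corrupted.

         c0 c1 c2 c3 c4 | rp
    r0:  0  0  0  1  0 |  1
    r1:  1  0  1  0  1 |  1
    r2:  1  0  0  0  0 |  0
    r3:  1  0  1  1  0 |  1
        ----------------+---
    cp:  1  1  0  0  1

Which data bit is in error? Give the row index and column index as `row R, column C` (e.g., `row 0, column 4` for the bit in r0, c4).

row 2, column 1

Recompute each row's even parity and compare to rp:
  r0: data parity 1, sent rp 1 → ok
  r1: data parity 1, sent rp 1 → ok
  r2: data parity 1, sent rp 0 → mismatch
  r3: data parity 1, sent rp 1 → ok
Recompute each column's even parity and compare to cp:
  c0: data parity 1, sent cp 1 → ok
  c1: data parity 0, sent cp 1 → mismatch
  c2: data parity 0, sent cp 0 → ok
  c3: data parity 0, sent cp 0 → ok
  c4: data parity 1, sent cp 1 → ok
Exactly one row (r2) and one column (c1) fail → the flipped bit is at their intersection.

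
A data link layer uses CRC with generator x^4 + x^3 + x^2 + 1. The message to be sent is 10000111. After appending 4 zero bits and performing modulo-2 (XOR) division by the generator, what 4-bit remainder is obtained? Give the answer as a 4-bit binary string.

1001

Append 4 zeros: 100001110000. Divide by 11101 (XOR where the leading bit is 1):
  pos 0: 10000 XOR 11101 = 01101
  pos 1: 11011 XOR 11101 = 00110
  pos 3: 11011 XOR 11101 = 00110
  pos 5: 11000 XOR 11101 = 00101
  pos 7: 10100 XOR 11101 = 01001
Remainder (last 4 bits) = 1001. This is the CRC / FCS.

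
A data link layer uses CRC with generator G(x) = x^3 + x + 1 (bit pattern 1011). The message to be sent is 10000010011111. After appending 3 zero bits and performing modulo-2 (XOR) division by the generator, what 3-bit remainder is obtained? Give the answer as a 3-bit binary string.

001

Append 3 zeros: 10000010011111000. Divide by 1011 (XOR where the leading bit is 1):
  pos 0: 1000 XOR 1011 = 0011
  pos 2: 1100 XOR 1011 = 0111
  pos 3: 1111 XOR 1011 = 0100
  pos 4: 1000 XOR 1011 = 0011
  pos 6: 1101 XOR 1011 = 0110
  pos 7: 1101 XOR 1011 = 0110
  pos 8: 1101 XOR 1011 = 0110
  pos 9: 1101 XOR 1011 = 0110
  pos 10: 1101 XOR 1011 = 0110
  pos 11: 1100 XOR 1011 = 0111
  pos 12: 1110 XOR 1011 = 0101
  pos 13: 1010 XOR 1011 = 0001
Remainder (last 3 bits) = 001. This is the CRC / FCS.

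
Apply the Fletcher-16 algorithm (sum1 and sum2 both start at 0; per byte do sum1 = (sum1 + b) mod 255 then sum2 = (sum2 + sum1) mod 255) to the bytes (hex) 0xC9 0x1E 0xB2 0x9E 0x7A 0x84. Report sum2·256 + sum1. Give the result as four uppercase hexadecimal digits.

7138

Running sums (mod 255):
  after byte 0 (0xC9): sum1=201, sum2=201
  after byte 1 (0x1E): sum1=231, sum2=177
  after byte 2 (0xB2): sum1=154, sum2=76
  after byte 3 (0x9E): sum1=57, sum2=133
  after byte 4 (0x7A): sum1=179, sum2=57
  after byte 5 (0x84): sum1=56, sum2=113
Checksum = sum2·256 + sum1 = 113·256 + 56 = 28984 = 0x7138.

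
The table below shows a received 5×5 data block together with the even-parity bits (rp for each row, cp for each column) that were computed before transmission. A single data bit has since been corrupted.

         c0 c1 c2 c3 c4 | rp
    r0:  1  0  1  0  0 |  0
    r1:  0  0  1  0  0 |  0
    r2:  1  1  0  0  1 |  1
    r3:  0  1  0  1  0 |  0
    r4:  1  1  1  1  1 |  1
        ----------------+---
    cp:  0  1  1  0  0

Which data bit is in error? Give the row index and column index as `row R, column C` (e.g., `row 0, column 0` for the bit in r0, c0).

row 1, column 0

Recompute each row's even parity and compare to rp:
  r0: data parity 0, sent rp 0 → ok
  r1: data parity 1, sent rp 0 → mismatch
  r2: data parity 1, sent rp 1 → ok
  r3: data parity 0, sent rp 0 → ok
  r4: data parity 1, sent rp 1 → ok
Recompute each column's even parity and compare to cp:
  c0: data parity 1, sent cp 0 → mismatch
  c1: data parity 1, sent cp 1 → ok
  c2: data parity 1, sent cp 1 → ok
  c3: data parity 0, sent cp 0 → ok
  c4: data parity 0, sent cp 0 → ok
Exactly one row (r1) and one column (c0) fail → the flipped bit is at their intersection.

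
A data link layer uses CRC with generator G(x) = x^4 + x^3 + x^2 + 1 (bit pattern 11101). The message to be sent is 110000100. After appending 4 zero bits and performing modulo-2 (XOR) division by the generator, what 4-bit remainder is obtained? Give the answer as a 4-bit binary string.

0100

Append 4 zeros: 1100001000000. Divide by 11101 (XOR where the leading bit is 1):
  pos 0: 11000 XOR 11101 = 00101
  pos 2: 10101 XOR 11101 = 01000
  pos 3: 10000 XOR 11101 = 01101
  pos 4: 11010 XOR 11101 = 00111
  pos 6: 11100 XOR 11101 = 00001
Remainder (last 4 bits) = 0100. This is the CRC / FCS.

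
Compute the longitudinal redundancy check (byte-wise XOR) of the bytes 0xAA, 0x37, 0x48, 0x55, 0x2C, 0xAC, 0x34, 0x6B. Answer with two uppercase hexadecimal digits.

5F

XOR the bytes together:
  start with 0xAA
  0xAA ⊕ 0x37 = 0x9D
  0x9D ⊕ 0x48 = 0xD5
  0xD5 ⊕ 0x55 = 0x80
  0x80 ⊕ 0x2C = 0xAC
  0xAC ⊕ 0xAC = 0x00
  0x00 ⊕ 0x34 = 0x34
  0x34 ⊕ 0x6B = 0x5F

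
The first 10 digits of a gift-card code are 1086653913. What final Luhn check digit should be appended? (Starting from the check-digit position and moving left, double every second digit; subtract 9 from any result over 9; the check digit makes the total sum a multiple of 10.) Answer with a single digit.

Partial digits right→left: 3 1 9 3 5 6 6 8 0 1
Double every second digit counting from the check-digit position (so the 1st, 3rd, 5th, ... of the partial from the right).
  doubled (with −9 where >9): 6 9 1 3 0 → sum 19
  kept as-is: 1 3 6 8 1 → sum 19
Total = 19 + 19 = 38.
Check digit = (10 − (38 mod 10)) mod 10 = 2.

2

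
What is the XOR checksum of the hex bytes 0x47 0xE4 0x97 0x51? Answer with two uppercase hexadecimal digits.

XOR the bytes together:
  start with 0x47
  0x47 ⊕ 0xE4 = 0xA3
  0xA3 ⊕ 0x97 = 0x34
  0x34 ⊕ 0x51 = 0x65

65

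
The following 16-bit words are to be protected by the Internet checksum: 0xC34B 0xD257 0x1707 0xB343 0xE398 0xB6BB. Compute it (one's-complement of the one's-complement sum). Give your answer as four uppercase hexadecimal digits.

One's-complement addition (fold any carry out of bit 15 back into bit 0):
  0xC34B + 0xD257 = 0x195A2 → wrap carry → 0x95A3
  0x95A3 + 0x1707 = 0x0ACAA
  0xACAA + 0xB343 = 0x15FED → wrap carry → 0x5FEE
  0x5FEE + 0xE398 = 0x14386 → wrap carry → 0x4387
  0x4387 + 0xB6BB = 0x0FA42
One's-complement sum = 0xFA42.
Checksum = ~0xFA42 & 0xFFFF = 0x05BD.

05BD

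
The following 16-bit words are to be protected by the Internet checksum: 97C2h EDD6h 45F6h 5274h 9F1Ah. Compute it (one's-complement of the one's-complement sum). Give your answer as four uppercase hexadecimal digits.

42E1

One's-complement addition (fold any carry out of bit 15 back into bit 0):
  0x97C2 + 0xEDD6 = 0x18598 → wrap carry → 0x8599
  0x8599 + 0x45F6 = 0x0CB8F
  0xCB8F + 0x5274 = 0x11E03 → wrap carry → 0x1E04
  0x1E04 + 0x9F1A = 0x0BD1E
One's-complement sum = 0xBD1E.
Checksum = ~0xBD1E & 0xFFFF = 0x42E1.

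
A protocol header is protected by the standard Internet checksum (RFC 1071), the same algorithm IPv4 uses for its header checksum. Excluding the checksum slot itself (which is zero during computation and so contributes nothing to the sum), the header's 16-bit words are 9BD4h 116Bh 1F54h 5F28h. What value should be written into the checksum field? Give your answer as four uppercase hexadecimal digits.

D443

One's-complement addition (fold any carry out of bit 15 back into bit 0):
  0x9BD4 + 0x116B = 0x0AD3F
  0xAD3F + 0x1F54 = 0x0CC93
  0xCC93 + 0x5F28 = 0x12BBB → wrap carry → 0x2BBC
One's-complement sum = 0x2BBC.
Checksum = ~0x2BBC & 0xFFFF = 0xD443.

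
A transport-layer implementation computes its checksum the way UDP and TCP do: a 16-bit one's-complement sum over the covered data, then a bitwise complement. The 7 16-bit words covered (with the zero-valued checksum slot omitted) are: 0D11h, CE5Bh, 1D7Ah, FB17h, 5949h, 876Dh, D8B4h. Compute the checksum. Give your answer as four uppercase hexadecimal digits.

One's-complement addition (fold any carry out of bit 15 back into bit 0):
  0x0D11 + 0xCE5B = 0x0DB6C
  0xDB6C + 0x1D7A = 0x0F8E6
  0xF8E6 + 0xFB17 = 0x1F3FD → wrap carry → 0xF3FE
  0xF3FE + 0x5949 = 0x14D47 → wrap carry → 0x4D48
  0x4D48 + 0x876D = 0x0D4B5
  0xD4B5 + 0xD8B4 = 0x1AD69 → wrap carry → 0xAD6A
One's-complement sum = 0xAD6A.
Checksum = ~0xAD6A & 0xFFFF = 0x5295.

5295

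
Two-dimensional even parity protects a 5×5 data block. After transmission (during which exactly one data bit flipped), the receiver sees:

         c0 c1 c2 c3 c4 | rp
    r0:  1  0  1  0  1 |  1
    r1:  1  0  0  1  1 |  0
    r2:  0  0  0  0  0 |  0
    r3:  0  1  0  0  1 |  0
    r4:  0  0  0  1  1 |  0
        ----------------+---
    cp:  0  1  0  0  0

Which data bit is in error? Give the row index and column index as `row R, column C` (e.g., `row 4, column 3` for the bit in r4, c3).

row 1, column 2

Recompute each row's even parity and compare to rp:
  r0: data parity 1, sent rp 1 → ok
  r1: data parity 1, sent rp 0 → mismatch
  r2: data parity 0, sent rp 0 → ok
  r3: data parity 0, sent rp 0 → ok
  r4: data parity 0, sent rp 0 → ok
Recompute each column's even parity and compare to cp:
  c0: data parity 0, sent cp 0 → ok
  c1: data parity 1, sent cp 1 → ok
  c2: data parity 1, sent cp 0 → mismatch
  c3: data parity 0, sent cp 0 → ok
  c4: data parity 0, sent cp 0 → ok
Exactly one row (r1) and one column (c2) fail → the flipped bit is at their intersection.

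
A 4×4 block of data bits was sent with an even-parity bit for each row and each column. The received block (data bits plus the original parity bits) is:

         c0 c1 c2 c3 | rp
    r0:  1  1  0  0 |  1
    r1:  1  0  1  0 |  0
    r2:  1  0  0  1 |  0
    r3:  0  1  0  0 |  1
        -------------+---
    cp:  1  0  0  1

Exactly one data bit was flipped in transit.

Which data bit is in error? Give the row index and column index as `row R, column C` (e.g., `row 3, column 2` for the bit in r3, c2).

Recompute each row's even parity and compare to rp:
  r0: data parity 0, sent rp 1 → mismatch
  r1: data parity 0, sent rp 0 → ok
  r2: data parity 0, sent rp 0 → ok
  r3: data parity 1, sent rp 1 → ok
Recompute each column's even parity and compare to cp:
  c0: data parity 1, sent cp 1 → ok
  c1: data parity 0, sent cp 0 → ok
  c2: data parity 1, sent cp 0 → mismatch
  c3: data parity 1, sent cp 1 → ok
Exactly one row (r0) and one column (c2) fail → the flipped bit is at their intersection.

row 0, column 2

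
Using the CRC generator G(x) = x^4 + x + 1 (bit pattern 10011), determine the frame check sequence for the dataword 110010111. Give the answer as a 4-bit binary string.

Append 4 zeros: 1100101110000. Divide by 10011 (XOR where the leading bit is 1):
  pos 0: 11001 XOR 10011 = 01010
  pos 1: 10100 XOR 10011 = 00111
  pos 3: 11111 XOR 10011 = 01100
  pos 4: 11001 XOR 10011 = 01010
  pos 5: 10100 XOR 10011 = 00111
  pos 7: 11100 XOR 10011 = 01111
  pos 8: 11110 XOR 10011 = 01101
Remainder (last 4 bits) = 1101. This is the CRC / FCS.

1101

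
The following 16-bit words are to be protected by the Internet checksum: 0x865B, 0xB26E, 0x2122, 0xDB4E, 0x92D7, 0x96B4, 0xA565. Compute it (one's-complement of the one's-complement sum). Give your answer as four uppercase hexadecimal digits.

One's-complement addition (fold any carry out of bit 15 back into bit 0):
  0x865B + 0xB26E = 0x138C9 → wrap carry → 0x38CA
  0x38CA + 0x2122 = 0x059EC
  0x59EC + 0xDB4E = 0x1353A → wrap carry → 0x353B
  0x353B + 0x92D7 = 0x0C812
  0xC812 + 0x96B4 = 0x15EC6 → wrap carry → 0x5EC7
  0x5EC7 + 0xA565 = 0x1042C → wrap carry → 0x042D
One's-complement sum = 0x042D.
Checksum = ~0x042D & 0xFFFF = 0xFBD2.

FBD2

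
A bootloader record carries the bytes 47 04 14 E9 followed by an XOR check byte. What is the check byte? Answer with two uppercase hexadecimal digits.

BE

XOR the bytes together:
  start with 0x47
  0x47 ⊕ 0x04 = 0x43
  0x43 ⊕ 0x14 = 0x57
  0x57 ⊕ 0xE9 = 0xBE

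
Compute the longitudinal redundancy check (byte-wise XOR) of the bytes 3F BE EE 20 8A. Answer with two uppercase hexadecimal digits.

C5

XOR the bytes together:
  start with 0x3F
  0x3F ⊕ 0xBE = 0x81
  0x81 ⊕ 0xEE = 0x6F
  0x6F ⊕ 0x20 = 0x4F
  0x4F ⊕ 0x8A = 0xC5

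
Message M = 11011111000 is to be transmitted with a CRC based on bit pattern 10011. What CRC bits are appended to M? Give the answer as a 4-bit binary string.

Append 4 zeros: 110111110000000. Divide by 10011 (XOR where the leading bit is 1):
  pos 0: 11011 XOR 10011 = 01000
  pos 1: 10001 XOR 10011 = 00010
  pos 4: 10110 XOR 10011 = 00101
  pos 6: 10100 XOR 10011 = 00111
  pos 8: 11100 XOR 10011 = 01111
  pos 9: 11110 XOR 10011 = 01101
  pos 10: 11010 XOR 10011 = 01001
Remainder (last 4 bits) = 1001. This is the CRC / FCS.

1001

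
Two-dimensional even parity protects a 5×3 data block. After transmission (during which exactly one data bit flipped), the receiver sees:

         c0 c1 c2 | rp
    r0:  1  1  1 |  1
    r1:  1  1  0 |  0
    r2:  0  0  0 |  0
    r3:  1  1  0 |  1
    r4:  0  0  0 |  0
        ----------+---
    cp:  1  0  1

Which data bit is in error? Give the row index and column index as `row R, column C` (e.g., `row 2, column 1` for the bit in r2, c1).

row 3, column 1

Recompute each row's even parity and compare to rp:
  r0: data parity 1, sent rp 1 → ok
  r1: data parity 0, sent rp 0 → ok
  r2: data parity 0, sent rp 0 → ok
  r3: data parity 0, sent rp 1 → mismatch
  r4: data parity 0, sent rp 0 → ok
Recompute each column's even parity and compare to cp:
  c0: data parity 1, sent cp 1 → ok
  c1: data parity 1, sent cp 0 → mismatch
  c2: data parity 1, sent cp 1 → ok
Exactly one row (r3) and one column (c1) fail → the flipped bit is at their intersection.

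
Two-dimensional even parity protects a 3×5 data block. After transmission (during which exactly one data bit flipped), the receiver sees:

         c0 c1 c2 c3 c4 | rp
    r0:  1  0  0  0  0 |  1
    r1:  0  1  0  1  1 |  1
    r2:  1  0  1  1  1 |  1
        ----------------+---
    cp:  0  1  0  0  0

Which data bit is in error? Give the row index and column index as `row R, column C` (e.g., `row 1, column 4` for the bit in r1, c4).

Recompute each row's even parity and compare to rp:
  r0: data parity 1, sent rp 1 → ok
  r1: data parity 1, sent rp 1 → ok
  r2: data parity 0, sent rp 1 → mismatch
Recompute each column's even parity and compare to cp:
  c0: data parity 0, sent cp 0 → ok
  c1: data parity 1, sent cp 1 → ok
  c2: data parity 1, sent cp 0 → mismatch
  c3: data parity 0, sent cp 0 → ok
  c4: data parity 0, sent cp 0 → ok
Exactly one row (r2) and one column (c2) fail → the flipped bit is at their intersection.

row 2, column 2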